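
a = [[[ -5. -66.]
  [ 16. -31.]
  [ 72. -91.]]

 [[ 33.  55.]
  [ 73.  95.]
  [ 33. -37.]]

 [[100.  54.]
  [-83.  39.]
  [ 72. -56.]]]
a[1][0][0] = 33.0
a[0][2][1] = -91.0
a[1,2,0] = 33.0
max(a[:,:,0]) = 100.0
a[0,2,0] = 72.0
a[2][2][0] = 72.0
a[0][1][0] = 16.0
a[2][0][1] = 54.0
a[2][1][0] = -83.0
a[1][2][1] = -37.0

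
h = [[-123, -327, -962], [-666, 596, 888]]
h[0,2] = -962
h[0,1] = -327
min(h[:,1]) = -327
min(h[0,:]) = -962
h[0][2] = -962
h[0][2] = -962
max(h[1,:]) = 888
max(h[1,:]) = 888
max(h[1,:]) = 888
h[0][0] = -123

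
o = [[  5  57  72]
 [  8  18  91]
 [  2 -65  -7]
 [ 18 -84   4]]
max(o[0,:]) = 72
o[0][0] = 5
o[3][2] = 4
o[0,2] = 72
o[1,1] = 18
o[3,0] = 18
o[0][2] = 72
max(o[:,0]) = 18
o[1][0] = 8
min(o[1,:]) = 8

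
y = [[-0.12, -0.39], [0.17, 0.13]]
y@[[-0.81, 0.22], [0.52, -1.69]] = [[-0.11, 0.63],[-0.07, -0.18]]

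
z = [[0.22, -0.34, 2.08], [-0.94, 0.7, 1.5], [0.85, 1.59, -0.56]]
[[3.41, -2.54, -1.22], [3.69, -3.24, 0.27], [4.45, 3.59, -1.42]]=z@ [[1.29,1.94,-1.35],  [2.8,0.76,-0.35],  [1.96,-1.3,-0.50]]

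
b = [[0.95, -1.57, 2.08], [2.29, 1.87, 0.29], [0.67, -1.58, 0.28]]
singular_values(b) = [3.2, 2.91, 0.91]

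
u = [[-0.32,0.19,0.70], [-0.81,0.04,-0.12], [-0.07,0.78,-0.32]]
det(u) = -0.51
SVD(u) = [[-0.47, 0.59, 0.65],[-0.75, 0.12, -0.65],[-0.46, -0.8, 0.39]] @ diag([0.9303758747181657, 0.8583210891924326, 0.6434171582961743]) @ [[0.85, -0.52, -0.1], [-0.27, -0.59, 0.76], [0.45, 0.62, 0.64]]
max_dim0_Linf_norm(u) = 0.81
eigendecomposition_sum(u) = [[-0.00+0.25j, (0.22-0.15j), (0.17+0.13j)], [-0.28-0.06j, (0.11+0.29j), (-0.2+0.16j)], [(-0.19+0.18j), 0.27+0.06j, (0.02+0.23j)]] + [[(-0-0.25j), (0.22+0.15j), 0.17-0.13j], [(-0.28+0.06j), 0.11-0.29j, -0.20-0.16j], [-0.19-0.18j, 0.27-0.06j, 0.02-0.23j]] + [[(-0.32-0j), (-0.24+0j), (0.36-0j)], [(-0.25-0j), (-0.19+0j), (0.28-0j)], [(0.31+0j), (0.24-0j), (-0.35+0j)]]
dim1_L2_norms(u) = [0.79, 0.82, 0.85]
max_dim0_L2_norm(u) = 0.87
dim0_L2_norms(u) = [0.87, 0.8, 0.78]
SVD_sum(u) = [[-0.37, 0.23, 0.04], [-0.59, 0.36, 0.07], [-0.37, 0.22, 0.04]] + [[-0.14, -0.3, 0.39], [-0.03, -0.06, 0.08], [0.18, 0.40, -0.52]] + [[0.19, 0.26, 0.27],[-0.19, -0.26, -0.27],[0.11, 0.16, 0.16]]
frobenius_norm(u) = 1.42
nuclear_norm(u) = 2.43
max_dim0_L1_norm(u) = 1.2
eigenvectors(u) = [[-0.12-0.52j, -0.12+0.52j, (-0.63+0j)], [0.63+0.00j, (0.63-0j), (-0.48+0j)], [(0.32-0.46j), 0.32+0.46j, 0.61+0.00j]]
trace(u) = -0.60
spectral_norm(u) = 0.93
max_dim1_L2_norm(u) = 0.85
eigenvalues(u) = [(0.13+0.76j), (0.13-0.76j), (-0.86+0j)]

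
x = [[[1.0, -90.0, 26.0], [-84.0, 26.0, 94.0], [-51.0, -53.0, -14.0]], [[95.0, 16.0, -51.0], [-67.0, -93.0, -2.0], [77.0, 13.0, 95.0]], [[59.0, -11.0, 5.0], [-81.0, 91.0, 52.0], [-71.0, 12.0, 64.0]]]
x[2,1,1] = 91.0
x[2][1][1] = 91.0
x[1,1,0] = -67.0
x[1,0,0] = 95.0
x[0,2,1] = -53.0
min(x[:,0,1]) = -90.0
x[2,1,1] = 91.0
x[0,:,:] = [[1.0, -90.0, 26.0], [-84.0, 26.0, 94.0], [-51.0, -53.0, -14.0]]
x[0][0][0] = 1.0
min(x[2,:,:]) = -81.0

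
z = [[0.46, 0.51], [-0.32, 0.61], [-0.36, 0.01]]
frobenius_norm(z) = 1.04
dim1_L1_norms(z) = [0.97, 0.93, 0.37]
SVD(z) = [[-0.73,0.55], [-0.68,-0.64], [0.07,-0.54]] @ diag([0.7992894587197609, 0.6610872568575739]) @ [[-0.18, -0.98],[0.98, -0.18]]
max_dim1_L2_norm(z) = 0.69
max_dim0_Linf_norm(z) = 0.61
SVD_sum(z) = [[0.11, 0.58], [0.10, 0.53], [-0.01, -0.05]] + [[0.35, -0.07], [-0.42, 0.08], [-0.35, 0.06]]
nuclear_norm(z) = 1.46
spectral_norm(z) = 0.80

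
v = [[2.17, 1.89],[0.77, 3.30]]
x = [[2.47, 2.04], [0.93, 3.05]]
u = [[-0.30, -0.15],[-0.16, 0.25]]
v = u + x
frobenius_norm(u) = 0.45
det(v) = 5.71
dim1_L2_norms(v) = [2.88, 3.39]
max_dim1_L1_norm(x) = 4.51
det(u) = -0.10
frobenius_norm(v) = 4.45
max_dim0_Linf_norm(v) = 3.3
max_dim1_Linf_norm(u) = 0.3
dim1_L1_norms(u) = [0.45, 0.41]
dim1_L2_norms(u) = [0.34, 0.3]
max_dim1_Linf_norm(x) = 3.05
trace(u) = -0.05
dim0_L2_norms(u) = [0.34, 0.29]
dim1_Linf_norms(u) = [0.3, 0.25]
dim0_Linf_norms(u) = [0.3, 0.25]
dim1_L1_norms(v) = [4.06, 4.07]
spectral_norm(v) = 4.24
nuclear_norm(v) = 5.58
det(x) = 5.64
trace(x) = 5.52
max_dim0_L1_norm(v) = 5.19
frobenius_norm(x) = 4.52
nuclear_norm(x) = 5.63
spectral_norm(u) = 0.34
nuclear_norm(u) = 0.63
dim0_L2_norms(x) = [2.64, 3.67]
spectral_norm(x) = 4.33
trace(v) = 5.47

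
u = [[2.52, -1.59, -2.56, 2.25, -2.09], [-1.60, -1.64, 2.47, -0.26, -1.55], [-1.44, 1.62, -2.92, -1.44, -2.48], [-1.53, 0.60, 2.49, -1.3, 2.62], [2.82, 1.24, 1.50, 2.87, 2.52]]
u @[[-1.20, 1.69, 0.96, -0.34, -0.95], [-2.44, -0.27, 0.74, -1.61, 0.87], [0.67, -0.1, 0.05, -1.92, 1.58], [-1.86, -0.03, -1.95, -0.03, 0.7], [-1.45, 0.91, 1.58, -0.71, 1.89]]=[[-2.01, 2.97, -6.58, 8.03, -10.20],[10.31, -3.91, -4.57, -0.45, 0.88],[2.09, -4.79, -1.44, 5.29, -7.53],[0.66, -0.57, 5.77, -7.05, 9.95],[-14.4, 6.49, 2.08, -7.71, 7.54]]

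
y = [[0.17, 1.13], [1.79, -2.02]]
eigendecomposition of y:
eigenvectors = [[0.85, -0.36], [0.53, 0.93]]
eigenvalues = [0.87, -2.72]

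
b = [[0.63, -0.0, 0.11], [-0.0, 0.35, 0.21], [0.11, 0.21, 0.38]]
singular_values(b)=[0.69, 0.52, 0.14]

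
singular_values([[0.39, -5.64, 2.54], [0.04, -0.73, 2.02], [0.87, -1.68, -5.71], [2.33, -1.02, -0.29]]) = [6.83, 5.9, 2.08]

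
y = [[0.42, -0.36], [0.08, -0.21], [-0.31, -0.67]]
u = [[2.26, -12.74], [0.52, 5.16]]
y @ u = [[0.76,-7.21], [0.07,-2.1], [-1.05,0.49]]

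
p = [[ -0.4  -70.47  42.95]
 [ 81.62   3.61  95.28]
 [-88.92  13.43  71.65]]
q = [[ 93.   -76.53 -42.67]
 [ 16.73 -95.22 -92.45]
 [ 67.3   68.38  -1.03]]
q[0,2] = -42.67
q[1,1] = -95.22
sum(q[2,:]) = 134.65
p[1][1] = 3.61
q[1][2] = -92.45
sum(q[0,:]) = -26.200000000000003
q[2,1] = 68.38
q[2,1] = 68.38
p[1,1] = 3.61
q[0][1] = -76.53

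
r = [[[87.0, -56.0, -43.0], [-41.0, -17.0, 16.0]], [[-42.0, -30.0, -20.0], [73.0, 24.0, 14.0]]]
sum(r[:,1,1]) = 7.0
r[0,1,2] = 16.0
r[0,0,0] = 87.0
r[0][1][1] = -17.0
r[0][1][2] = 16.0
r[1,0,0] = -42.0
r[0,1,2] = 16.0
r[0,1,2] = 16.0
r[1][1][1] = 24.0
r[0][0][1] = -56.0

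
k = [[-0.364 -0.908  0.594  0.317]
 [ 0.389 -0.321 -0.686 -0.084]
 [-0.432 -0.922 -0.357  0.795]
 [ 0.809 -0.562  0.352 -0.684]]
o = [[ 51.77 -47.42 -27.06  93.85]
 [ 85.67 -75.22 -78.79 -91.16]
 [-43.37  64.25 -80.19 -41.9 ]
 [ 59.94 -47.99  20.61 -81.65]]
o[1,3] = -91.16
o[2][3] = -41.9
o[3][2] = 20.61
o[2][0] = -43.37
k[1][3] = -0.084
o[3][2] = 20.61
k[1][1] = -0.321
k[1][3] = -0.084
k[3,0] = 0.809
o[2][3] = -41.9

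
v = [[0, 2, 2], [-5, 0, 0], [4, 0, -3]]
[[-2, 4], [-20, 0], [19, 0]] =v@[[4, 0], [0, 2], [-1, 0]]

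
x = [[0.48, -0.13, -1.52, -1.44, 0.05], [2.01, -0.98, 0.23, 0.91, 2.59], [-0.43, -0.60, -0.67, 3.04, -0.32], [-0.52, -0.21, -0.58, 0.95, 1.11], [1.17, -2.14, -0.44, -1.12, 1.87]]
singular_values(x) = [4.54, 3.81, 1.93, 1.14, 1.02]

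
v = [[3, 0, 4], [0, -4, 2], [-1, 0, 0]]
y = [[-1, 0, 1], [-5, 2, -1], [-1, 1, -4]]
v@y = [[-7, 4, -13], [18, -6, -4], [1, 0, -1]]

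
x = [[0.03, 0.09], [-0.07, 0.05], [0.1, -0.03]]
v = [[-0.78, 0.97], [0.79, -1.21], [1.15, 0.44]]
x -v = [[0.81, -0.88], [-0.86, 1.26], [-1.05, -0.47]]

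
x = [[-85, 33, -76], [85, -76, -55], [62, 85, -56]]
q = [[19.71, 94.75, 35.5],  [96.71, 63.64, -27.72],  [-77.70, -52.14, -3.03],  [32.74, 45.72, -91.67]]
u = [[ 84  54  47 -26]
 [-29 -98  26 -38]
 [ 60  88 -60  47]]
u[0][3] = -26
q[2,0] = -77.7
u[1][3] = -38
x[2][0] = 62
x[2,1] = 85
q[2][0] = -77.7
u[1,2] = 26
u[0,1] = 54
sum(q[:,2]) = -86.92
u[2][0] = 60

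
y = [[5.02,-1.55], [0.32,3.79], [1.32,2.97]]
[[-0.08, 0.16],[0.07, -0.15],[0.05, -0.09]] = y@[[-0.01, 0.02], [0.02, -0.04]]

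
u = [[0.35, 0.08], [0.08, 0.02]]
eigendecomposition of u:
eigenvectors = [[0.97, -0.22], [0.22, 0.97]]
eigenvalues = [0.37, 0.0]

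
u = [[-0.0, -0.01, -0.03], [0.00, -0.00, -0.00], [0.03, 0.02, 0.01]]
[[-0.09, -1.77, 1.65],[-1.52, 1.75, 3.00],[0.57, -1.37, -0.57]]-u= [[-0.09,-1.76,1.68], [-1.52,1.75,3.0], [0.54,-1.39,-0.58]]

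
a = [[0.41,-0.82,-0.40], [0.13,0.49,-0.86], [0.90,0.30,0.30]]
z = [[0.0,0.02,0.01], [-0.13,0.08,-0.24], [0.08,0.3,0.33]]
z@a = [[0.01, 0.01, -0.01], [-0.26, 0.07, -0.09], [0.37, 0.18, -0.19]]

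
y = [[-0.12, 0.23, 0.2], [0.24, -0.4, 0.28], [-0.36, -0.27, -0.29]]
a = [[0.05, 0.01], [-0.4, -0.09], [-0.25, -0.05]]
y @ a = [[-0.15, -0.03], [0.1, 0.02], [0.16, 0.04]]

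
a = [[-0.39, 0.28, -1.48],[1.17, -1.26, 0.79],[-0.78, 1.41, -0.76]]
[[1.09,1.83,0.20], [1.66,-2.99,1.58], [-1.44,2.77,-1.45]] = a@[[1.09,-0.91,0.71],[-1.08,1.03,-0.9],[-1.23,-0.80,-0.49]]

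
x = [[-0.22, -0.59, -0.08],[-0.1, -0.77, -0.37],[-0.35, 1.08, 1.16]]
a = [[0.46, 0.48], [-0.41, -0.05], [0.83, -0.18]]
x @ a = [[0.07, -0.06],[-0.04, 0.06],[0.36, -0.43]]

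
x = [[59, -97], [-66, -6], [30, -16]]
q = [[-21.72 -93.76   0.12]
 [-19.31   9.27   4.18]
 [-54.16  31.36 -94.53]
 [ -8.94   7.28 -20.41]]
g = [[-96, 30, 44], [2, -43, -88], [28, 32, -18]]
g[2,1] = 32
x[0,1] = -97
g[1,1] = -43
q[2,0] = -54.16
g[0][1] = 30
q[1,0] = -19.31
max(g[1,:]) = 2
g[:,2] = [44, -88, -18]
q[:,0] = [-21.72, -19.31, -54.16, -8.94]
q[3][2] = -20.41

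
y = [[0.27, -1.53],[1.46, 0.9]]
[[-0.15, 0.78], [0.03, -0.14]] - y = [[-0.42, 2.31], [-1.43, -1.04]]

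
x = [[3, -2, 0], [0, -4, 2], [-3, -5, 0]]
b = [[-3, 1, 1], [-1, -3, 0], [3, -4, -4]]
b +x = [[0, -1, 1], [-1, -7, 2], [0, -9, -4]]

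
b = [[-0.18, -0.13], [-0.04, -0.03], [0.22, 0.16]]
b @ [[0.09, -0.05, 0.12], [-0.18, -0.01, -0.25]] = [[0.01, 0.01, 0.01], [0.0, 0.0, 0.00], [-0.01, -0.01, -0.01]]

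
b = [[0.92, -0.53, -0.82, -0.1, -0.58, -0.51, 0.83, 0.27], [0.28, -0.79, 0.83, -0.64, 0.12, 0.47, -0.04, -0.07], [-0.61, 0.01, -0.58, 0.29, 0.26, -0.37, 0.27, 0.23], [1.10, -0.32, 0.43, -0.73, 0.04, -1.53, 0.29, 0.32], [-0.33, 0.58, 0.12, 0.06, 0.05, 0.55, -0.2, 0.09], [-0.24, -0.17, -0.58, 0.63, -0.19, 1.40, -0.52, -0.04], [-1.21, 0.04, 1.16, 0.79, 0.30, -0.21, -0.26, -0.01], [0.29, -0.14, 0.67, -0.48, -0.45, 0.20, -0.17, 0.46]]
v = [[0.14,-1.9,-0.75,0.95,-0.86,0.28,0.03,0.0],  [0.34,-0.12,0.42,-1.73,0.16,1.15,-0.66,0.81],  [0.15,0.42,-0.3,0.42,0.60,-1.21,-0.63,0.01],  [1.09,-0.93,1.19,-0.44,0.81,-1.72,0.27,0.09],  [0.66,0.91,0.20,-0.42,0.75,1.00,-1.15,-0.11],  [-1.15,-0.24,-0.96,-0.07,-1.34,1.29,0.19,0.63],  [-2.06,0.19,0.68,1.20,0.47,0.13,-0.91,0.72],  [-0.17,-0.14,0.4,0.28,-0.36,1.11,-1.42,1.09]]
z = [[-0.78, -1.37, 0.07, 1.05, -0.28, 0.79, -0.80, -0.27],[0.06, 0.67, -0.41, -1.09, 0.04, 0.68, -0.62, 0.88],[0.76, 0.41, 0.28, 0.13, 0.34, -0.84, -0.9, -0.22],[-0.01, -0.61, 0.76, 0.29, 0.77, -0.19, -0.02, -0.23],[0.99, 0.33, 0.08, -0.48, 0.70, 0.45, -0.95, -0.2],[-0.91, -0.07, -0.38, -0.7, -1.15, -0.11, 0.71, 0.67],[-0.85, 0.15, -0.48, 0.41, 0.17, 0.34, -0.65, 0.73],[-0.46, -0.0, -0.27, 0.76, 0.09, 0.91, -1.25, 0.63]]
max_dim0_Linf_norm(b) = 1.53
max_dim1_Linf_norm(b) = 1.53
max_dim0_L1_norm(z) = 5.9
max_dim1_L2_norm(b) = 2.14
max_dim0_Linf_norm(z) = 1.37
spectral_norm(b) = 3.05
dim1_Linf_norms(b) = [0.92, 0.83, 0.61, 1.53, 0.58, 1.4, 1.21, 0.67]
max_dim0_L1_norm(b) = 5.24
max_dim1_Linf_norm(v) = 2.06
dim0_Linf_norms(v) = [2.06, 1.9, 1.19, 1.73, 1.34, 1.72, 1.42, 1.09]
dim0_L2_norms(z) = [1.98, 1.73, 1.13, 1.96, 1.62, 1.73, 2.29, 1.54]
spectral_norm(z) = 2.90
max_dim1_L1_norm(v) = 6.54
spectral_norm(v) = 4.00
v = z + b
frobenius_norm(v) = 6.70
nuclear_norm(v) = 15.80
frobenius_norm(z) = 5.03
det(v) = -1.93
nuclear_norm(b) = 10.03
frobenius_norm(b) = 4.44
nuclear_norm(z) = 11.31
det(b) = 0.40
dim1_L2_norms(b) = [1.78, 1.43, 1.06, 2.14, 0.9, 1.76, 1.91, 1.13]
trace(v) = 1.50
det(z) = -0.01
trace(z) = 1.03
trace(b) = 0.47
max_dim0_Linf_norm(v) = 2.06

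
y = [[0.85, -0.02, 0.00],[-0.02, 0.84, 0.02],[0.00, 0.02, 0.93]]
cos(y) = [[0.66, 0.01, 0.0], [0.01, 0.67, -0.02], [0.00, -0.02, 0.60]]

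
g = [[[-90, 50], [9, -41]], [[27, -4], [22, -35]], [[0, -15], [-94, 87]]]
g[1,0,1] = -4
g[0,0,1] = 50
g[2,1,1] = 87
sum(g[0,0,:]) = -40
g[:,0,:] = [[-90, 50], [27, -4], [0, -15]]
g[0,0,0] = -90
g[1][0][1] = -4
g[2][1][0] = -94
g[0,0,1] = 50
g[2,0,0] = 0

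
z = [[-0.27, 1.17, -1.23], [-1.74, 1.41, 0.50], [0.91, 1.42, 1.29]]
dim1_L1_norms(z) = [2.67, 3.65, 3.62]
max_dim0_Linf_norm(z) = 1.74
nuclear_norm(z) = 6.03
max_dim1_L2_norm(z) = 2.29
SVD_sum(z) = [[-0.39, 0.75, 0.19], [-0.96, 1.83, 0.46], [-0.50, 0.95, 0.24]] + [[-0.59,-0.15,-0.64],  [-0.37,-0.09,-0.41],  [1.18,0.29,1.29]] + [[0.71, 0.57, -0.78], [-0.40, -0.33, 0.44], [0.22, 0.18, -0.25]]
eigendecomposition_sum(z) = [[-0.16+0.89j,  (0.66+0.04j),  -0.54+0.08j], [(-0.69+0.17j),  0.19+0.49j,  (-0.23-0.37j)], [0.69+0.16j,  0.05-0.52j,  (0.04+0.43j)]] + [[(-0.16-0.89j), 0.66-0.04j, (-0.54-0.08j)], [-0.69-0.17j, (0.19-0.49j), -0.23+0.37j], [0.69-0.16j, 0.05+0.52j, (0.04-0.43j)]] + [[0.05+0.00j, -0.16+0.00j, -0.14+0.00j],[(-0.37-0j), 1.04-0.00j, 0.96-0.00j],[(-0.46-0j), (1.32-0j), 1.21-0.00j]]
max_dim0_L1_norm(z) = 4.0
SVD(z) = [[0.34, -0.43, 0.84], [0.84, -0.27, -0.48], [0.43, 0.86, 0.26]] @ diag([2.5356235731410193, 2.063405907658359, 1.428974861770549]) @ [[-0.45, 0.86, 0.22], [0.67, 0.17, 0.73], [0.59, 0.48, -0.65]]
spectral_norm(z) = 2.54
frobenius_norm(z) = 3.57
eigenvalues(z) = [(0.06+1.8j), (0.06-1.8j), (2.3+0j)]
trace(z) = 2.43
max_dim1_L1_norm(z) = 3.65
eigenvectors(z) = [[(0.67+0j), (0.67-0j), -0.09+0.00j], [0.21+0.48j, 0.21-0.48j, 0.62+0.00j], [(0.02-0.52j), 0.02+0.52j, 0.78+0.00j]]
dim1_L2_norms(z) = [1.72, 2.29, 2.12]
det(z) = 7.48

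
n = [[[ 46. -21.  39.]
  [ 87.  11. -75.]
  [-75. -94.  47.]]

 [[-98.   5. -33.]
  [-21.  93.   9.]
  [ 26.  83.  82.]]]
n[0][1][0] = 87.0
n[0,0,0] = 46.0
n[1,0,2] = -33.0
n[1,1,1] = 93.0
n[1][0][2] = -33.0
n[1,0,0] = -98.0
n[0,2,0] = -75.0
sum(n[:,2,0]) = -49.0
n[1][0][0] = -98.0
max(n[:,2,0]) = 26.0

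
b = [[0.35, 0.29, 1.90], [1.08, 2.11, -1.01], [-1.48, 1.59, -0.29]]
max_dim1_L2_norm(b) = 2.58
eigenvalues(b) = [(-0.06+2.1j), (-0.06-2.1j), (2.29+0j)]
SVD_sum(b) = [[-0.00, -0.60, 0.35],[0.01, 2.02, -1.17],[0.01, 1.31, -0.76]] + [[0.49, 0.88, 1.52], [0.12, 0.22, 0.39], [0.03, 0.06, 0.11]] + [[-0.13, 0.02, 0.03], [0.95, -0.14, -0.23], [-1.52, 0.22, 0.36]]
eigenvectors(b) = [[(-0.07-0.62j), -0.07+0.62j, (0.42+0j)], [0.03+0.34j, 0.03-0.34j, (0.86+0j)], [(0.7+0j), (0.7-0j), (0.29+0j)]]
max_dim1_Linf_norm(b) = 2.11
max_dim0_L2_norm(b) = 2.66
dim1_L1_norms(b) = [2.54, 4.2, 3.36]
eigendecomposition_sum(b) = [[-0.06+0.83j, (-0.29-0.41j), 0.94+0.02j], [(0.05-0.45j), (0.15+0.23j), -0.52-0.02j], [(-0.91-0.18j), 0.49-0.27j, -0.15+1.04j]] + [[(-0.06-0.83j), -0.29+0.41j, (0.94-0.02j)], [0.05+0.45j, (0.15-0.23j), (-0.52+0.02j)], [(-0.91+0.18j), 0.49+0.27j, -0.15-1.04j]] + [[(0.48-0j), 0.87-0.00j, (0.01-0j)], [0.99-0.00j, (1.8-0j), (0.02-0j)], [0.34-0.00j, (0.61-0j), 0.01-0.00j]]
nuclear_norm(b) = 6.62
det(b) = 10.07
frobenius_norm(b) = 3.91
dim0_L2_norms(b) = [1.87, 2.66, 2.17]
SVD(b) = [[0.24, 0.97, 0.07], [-0.81, 0.25, -0.53], [-0.53, 0.07, 0.85]] @ diag([2.8713424194521524, 1.8811117376530841, 1.8640309387771583]) @ [[-0.0, -0.87, 0.5], [0.27, 0.48, 0.83], [-0.96, 0.14, 0.23]]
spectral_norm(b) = 2.87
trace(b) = 2.17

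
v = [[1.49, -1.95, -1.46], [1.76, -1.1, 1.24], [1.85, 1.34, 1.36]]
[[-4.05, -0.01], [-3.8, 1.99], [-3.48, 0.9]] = v@[[-2.21, 0.2],  [0.2, -0.50],  [0.25, 0.88]]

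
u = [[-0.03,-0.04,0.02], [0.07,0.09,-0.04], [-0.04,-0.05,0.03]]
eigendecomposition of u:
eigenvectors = [[-0.37,0.79,0.26], [0.79,-0.61,0.23], [-0.48,0.04,0.94]]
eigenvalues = [0.08, 0.0, 0.01]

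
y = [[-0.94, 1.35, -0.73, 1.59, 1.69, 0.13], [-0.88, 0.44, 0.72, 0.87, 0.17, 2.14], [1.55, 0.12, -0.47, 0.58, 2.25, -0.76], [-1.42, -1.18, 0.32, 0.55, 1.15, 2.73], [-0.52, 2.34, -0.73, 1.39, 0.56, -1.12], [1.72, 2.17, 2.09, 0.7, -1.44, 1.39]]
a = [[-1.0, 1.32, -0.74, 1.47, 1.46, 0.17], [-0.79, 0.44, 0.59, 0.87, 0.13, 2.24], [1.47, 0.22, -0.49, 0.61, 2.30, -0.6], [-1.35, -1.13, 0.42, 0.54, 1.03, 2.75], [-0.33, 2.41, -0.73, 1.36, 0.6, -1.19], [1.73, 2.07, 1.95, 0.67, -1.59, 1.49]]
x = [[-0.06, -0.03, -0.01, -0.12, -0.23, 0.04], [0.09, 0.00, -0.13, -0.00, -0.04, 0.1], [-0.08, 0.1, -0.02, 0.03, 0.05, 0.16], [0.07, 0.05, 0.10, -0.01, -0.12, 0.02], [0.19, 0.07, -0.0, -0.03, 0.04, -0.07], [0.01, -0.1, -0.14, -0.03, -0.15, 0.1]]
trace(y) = 1.53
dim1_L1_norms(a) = [6.16, 5.06, 5.69, 7.22, 6.62, 9.5]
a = y + x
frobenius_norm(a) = 7.85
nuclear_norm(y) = 15.55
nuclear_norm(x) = 1.13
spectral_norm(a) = 4.59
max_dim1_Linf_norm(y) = 2.73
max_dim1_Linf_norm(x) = 0.23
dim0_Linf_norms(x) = [0.19, 0.1, 0.14, 0.12, 0.23, 0.16]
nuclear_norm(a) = 15.46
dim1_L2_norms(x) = [0.27, 0.19, 0.21, 0.18, 0.22, 0.25]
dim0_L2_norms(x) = [0.24, 0.17, 0.22, 0.13, 0.31, 0.23]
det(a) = -0.37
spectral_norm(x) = 0.37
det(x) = 0.00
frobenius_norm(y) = 7.94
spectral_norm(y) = 4.52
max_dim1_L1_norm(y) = 9.51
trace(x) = 0.05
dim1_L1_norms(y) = [6.43, 5.22, 5.73, 7.35, 6.66, 9.51]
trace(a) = 1.58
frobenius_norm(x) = 0.55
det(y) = -0.00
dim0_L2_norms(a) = [2.95, 3.65, 2.38, 2.42, 3.37, 4.07]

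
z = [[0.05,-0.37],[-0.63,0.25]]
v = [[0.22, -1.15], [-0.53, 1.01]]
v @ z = [[0.74, -0.37], [-0.66, 0.45]]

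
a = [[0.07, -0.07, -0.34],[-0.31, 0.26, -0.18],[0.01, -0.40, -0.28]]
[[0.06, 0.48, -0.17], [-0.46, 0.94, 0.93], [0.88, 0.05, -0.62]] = a @ [[-0.59,-1.00,-1.56], [-2.35,1.13,1.62], [0.2,-1.84,-0.16]]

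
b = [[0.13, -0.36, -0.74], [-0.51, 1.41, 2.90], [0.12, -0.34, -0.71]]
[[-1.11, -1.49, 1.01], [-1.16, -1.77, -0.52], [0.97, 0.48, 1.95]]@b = [[0.74, -2.04, -4.22], [0.69, -1.90, -3.91], [0.12, -0.34, -0.71]]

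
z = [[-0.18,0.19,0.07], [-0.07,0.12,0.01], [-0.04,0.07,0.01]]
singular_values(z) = [0.31, 0.04, 0.0]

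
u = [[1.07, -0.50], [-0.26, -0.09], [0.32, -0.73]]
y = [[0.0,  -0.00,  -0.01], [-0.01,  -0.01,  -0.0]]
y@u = [[-0.00, 0.01], [-0.01, 0.01]]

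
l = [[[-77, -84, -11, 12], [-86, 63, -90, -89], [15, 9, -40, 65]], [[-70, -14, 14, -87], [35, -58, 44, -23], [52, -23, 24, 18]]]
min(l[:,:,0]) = -86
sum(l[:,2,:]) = 120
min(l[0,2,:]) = -40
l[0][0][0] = -77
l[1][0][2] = 14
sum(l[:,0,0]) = -147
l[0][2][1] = 9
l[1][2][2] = 24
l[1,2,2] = 24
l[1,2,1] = -23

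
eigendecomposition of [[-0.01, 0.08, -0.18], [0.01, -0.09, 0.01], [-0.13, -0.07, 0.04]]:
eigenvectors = [[-0.71, -0.83, -0.16], [-0.00, 0.26, 0.93], [0.71, -0.50, 0.34]]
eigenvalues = [0.17, -0.14, -0.09]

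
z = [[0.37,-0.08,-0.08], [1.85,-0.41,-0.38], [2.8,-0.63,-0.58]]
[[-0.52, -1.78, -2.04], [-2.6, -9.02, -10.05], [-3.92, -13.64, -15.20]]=z@[[-1.56, -5.6, -5.49],[-0.8, 1.61, -4.19],[0.10, -5.27, 4.25]]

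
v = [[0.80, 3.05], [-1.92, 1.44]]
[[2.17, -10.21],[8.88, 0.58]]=v @ [[-3.42, -2.35],[1.61, -2.73]]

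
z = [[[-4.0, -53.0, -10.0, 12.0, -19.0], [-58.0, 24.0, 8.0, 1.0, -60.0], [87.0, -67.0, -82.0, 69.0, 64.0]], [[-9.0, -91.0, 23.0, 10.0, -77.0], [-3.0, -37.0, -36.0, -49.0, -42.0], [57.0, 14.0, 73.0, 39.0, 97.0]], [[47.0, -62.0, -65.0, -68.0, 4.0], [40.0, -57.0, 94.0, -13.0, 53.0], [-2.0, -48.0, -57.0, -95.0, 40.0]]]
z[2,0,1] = -62.0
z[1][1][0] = -3.0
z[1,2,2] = 73.0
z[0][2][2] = -82.0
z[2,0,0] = 47.0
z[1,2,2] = 73.0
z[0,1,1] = 24.0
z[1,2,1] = 14.0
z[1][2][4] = 97.0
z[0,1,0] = -58.0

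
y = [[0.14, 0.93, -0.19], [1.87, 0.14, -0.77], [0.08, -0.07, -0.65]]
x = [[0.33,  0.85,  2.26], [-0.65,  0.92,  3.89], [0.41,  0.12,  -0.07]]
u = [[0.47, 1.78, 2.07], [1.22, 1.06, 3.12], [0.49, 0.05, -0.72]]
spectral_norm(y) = 2.07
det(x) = 0.11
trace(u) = 0.81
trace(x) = 1.18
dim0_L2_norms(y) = [1.88, 0.94, 1.03]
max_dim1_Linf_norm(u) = 3.12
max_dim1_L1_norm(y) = 2.78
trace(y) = -0.37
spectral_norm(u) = 4.41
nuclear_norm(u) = 6.04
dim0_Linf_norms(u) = [1.22, 1.78, 3.12]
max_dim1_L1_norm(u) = 5.4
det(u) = 2.90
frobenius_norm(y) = 2.34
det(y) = 1.08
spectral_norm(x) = 4.68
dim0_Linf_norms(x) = [0.65, 0.92, 3.89]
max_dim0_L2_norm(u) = 3.81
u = x + y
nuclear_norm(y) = 3.56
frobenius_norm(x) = 4.75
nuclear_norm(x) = 5.50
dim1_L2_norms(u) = [2.77, 3.51, 0.87]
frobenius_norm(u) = 4.56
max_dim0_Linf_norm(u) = 3.12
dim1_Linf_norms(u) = [2.07, 3.12, 0.72]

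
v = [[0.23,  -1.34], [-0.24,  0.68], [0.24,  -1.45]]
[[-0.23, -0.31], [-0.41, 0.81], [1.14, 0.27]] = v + [[-0.46, 1.03], [-0.17, 0.13], [0.9, 1.72]]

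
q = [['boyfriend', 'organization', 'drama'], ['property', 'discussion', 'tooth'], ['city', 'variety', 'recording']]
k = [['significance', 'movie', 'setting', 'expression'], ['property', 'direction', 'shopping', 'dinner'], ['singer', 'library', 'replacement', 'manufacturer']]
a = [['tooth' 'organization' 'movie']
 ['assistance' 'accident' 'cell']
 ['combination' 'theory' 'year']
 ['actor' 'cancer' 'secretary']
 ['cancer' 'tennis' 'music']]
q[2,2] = 'recording'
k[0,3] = 'expression'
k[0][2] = 'setting'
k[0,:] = ['significance', 'movie', 'setting', 'expression']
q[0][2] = 'drama'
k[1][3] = 'dinner'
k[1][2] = 'shopping'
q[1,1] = 'discussion'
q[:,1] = ['organization', 'discussion', 'variety']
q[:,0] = ['boyfriend', 'property', 'city']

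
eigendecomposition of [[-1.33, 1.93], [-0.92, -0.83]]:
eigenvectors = [[(0.82+0j), (0.82-0j)], [0.11+0.56j, (0.11-0.56j)]]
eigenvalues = [(-1.08+1.31j), (-1.08-1.31j)]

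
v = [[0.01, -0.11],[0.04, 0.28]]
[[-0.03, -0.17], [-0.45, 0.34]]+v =[[-0.02, -0.28], [-0.41, 0.62]]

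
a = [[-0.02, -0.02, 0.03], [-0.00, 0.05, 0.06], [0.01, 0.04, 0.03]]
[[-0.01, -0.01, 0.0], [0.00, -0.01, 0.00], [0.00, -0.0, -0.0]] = a @ [[0.18,  0.07,  -0.07], [0.19,  0.00,  -0.06], [-0.15,  -0.13,  0.08]]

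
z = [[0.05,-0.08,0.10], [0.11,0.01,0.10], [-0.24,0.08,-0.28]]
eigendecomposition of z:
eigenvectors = [[-0.47, -0.68, -0.61], [-0.2, 0.02, 0.45], [0.86, 0.73, 0.65]]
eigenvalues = [-0.17, -0.06, 0.0]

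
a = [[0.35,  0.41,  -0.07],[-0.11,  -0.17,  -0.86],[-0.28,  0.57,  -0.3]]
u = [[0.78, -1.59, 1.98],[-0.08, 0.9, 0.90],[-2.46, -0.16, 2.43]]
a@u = [[0.41, -0.18, 0.89], [2.04, 0.16, -2.46], [0.47, 1.01, -0.77]]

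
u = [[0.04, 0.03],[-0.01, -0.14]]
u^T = [[0.04, -0.01], [0.03, -0.14]]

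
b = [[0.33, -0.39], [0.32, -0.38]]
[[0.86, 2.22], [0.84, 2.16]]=b@[[-3.36, 4.76],[-5.04, -1.67]]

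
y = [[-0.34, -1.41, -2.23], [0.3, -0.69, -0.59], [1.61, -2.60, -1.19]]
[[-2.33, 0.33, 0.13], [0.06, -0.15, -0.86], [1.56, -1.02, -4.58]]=y@[[2.41, -0.43, -1.15], [0.82, 0.23, 1.40], [0.16, -0.23, -0.77]]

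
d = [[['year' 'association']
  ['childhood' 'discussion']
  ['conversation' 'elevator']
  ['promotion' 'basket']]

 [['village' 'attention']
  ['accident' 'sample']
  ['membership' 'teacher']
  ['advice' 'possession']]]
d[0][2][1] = 'elevator'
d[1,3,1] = 'possession'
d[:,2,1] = ['elevator', 'teacher']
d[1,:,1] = ['attention', 'sample', 'teacher', 'possession']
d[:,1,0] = ['childhood', 'accident']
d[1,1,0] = 'accident'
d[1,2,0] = 'membership'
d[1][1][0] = 'accident'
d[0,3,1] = 'basket'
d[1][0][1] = 'attention'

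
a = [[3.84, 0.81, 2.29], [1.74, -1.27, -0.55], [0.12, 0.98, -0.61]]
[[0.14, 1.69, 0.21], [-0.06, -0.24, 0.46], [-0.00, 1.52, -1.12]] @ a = [[3.50,-1.83,-0.74], [-0.59,0.71,-0.29], [2.51,-3.03,-0.15]]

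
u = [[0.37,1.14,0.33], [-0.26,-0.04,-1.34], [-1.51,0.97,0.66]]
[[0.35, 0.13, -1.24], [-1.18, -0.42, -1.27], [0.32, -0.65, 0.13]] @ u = [[1.97, -0.81, -0.88], [1.59, -2.56, -0.66], [0.09, 0.52, 1.06]]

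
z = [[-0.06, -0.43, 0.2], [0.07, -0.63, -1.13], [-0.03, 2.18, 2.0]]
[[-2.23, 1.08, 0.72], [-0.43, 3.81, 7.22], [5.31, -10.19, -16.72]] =z @ [[-0.95, 1.82, 4.59],[4.35, -3.4, -4.1],[-2.10, -1.36, -3.82]]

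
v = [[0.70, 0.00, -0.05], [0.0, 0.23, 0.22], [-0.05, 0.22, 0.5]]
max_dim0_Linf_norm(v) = 0.7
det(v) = 0.05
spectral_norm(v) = 0.72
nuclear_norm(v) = 1.43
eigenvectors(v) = [[0.91, 0.41, -0.04],[-0.17, 0.46, 0.87],[-0.37, 0.79, -0.49]]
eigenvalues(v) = [0.72, 0.6, 0.11]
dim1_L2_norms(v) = [0.7, 0.32, 0.55]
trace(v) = 1.43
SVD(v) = [[-0.91, -0.41, 0.04], [0.17, -0.46, -0.87], [0.37, -0.79, 0.49]] @ diag([0.7205176407368004, 0.6036103423800581, 0.10587201688314164]) @ [[-0.91, 0.17, 0.37],[-0.41, -0.46, -0.79],[0.04, -0.87, 0.49]]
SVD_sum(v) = [[0.6, -0.11, -0.25],[-0.11, 0.02, 0.05],[-0.25, 0.05, 0.10]] + [[0.10, 0.11, 0.19],[0.11, 0.13, 0.22],[0.19, 0.22, 0.37]] + [[0.00, -0.0, 0.00], [-0.0, 0.08, -0.05], [0.0, -0.05, 0.03]]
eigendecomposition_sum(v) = [[0.60,  -0.11,  -0.25],[-0.11,  0.02,  0.05],[-0.25,  0.05,  0.1]] + [[0.10, 0.11, 0.19], [0.11, 0.13, 0.22], [0.19, 0.22, 0.37]] + [[0.00, -0.0, 0.00], [-0.0, 0.08, -0.05], [0.00, -0.05, 0.03]]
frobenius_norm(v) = 0.95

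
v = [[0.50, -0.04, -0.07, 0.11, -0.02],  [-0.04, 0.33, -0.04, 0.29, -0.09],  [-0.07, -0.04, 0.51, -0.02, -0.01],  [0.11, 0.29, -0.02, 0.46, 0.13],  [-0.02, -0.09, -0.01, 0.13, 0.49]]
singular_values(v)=[0.74, 0.55, 0.53, 0.45, 0.02]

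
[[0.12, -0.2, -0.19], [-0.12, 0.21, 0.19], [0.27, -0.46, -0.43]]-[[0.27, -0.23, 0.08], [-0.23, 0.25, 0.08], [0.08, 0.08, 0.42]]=[[-0.15,0.03,-0.27], [0.11,-0.04,0.11], [0.19,-0.54,-0.85]]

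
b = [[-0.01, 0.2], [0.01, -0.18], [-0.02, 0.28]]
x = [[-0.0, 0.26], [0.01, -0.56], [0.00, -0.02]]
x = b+[[0.01, 0.06],  [0.00, -0.38],  [0.02, -0.3]]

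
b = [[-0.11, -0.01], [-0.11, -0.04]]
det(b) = 0.003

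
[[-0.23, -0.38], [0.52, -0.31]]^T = [[-0.23, 0.52], [-0.38, -0.31]]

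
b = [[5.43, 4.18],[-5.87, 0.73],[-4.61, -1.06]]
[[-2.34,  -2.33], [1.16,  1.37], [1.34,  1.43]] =b @ [[-0.23,-0.26],[-0.26,-0.22]]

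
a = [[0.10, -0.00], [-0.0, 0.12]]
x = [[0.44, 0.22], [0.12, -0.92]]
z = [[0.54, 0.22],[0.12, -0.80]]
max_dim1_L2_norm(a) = 0.12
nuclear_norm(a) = 0.22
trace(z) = -0.26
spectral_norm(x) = 0.95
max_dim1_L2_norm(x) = 0.93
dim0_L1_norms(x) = [0.56, 1.14]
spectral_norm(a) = 0.12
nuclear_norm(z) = 1.38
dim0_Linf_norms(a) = [0.1, 0.12]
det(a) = 0.01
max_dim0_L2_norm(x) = 0.95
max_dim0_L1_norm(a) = 0.12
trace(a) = 0.22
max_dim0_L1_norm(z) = 1.02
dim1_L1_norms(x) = [0.66, 1.04]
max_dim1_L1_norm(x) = 1.04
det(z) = -0.46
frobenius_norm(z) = 1.00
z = x + a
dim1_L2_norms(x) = [0.49, 0.93]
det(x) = -0.43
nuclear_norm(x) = 1.40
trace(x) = -0.48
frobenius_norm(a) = 0.16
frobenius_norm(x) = 1.05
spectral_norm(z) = 0.83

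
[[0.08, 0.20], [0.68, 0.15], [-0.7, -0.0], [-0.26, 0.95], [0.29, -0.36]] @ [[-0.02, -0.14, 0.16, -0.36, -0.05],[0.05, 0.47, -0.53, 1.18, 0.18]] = [[0.01, 0.08, -0.09, 0.21, 0.03], [-0.01, -0.02, 0.03, -0.07, -0.01], [0.01, 0.1, -0.11, 0.25, 0.03], [0.05, 0.48, -0.55, 1.21, 0.18], [-0.02, -0.21, 0.24, -0.53, -0.08]]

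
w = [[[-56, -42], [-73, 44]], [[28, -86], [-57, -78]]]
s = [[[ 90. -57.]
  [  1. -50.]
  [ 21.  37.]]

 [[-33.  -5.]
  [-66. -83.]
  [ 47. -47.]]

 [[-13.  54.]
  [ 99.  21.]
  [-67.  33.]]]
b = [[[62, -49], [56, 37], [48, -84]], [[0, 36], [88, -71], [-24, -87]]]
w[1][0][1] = -86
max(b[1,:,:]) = 88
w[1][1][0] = -57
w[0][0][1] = -42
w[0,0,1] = -42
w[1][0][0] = 28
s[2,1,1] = 21.0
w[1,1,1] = -78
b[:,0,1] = [-49, 36]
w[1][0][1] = -86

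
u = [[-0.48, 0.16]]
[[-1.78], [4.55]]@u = [[0.85, -0.28], [-2.18, 0.73]]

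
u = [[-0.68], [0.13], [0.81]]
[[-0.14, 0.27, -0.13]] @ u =[[0.03]]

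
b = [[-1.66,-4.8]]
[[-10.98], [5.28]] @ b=[[18.23, 52.70], [-8.76, -25.34]]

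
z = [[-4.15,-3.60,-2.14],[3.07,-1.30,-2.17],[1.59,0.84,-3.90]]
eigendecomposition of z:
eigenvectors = [[(-0.74+0j), -0.74-0.00j, (0.65+0j)], [(0.13+0.58j), 0.13-0.58j, -0.55+0.00j], [(0.08+0.3j), (0.08-0.3j), (0.53+0j)]]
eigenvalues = [(-3.26+3.72j), (-3.26-3.72j), (-2.83+0j)]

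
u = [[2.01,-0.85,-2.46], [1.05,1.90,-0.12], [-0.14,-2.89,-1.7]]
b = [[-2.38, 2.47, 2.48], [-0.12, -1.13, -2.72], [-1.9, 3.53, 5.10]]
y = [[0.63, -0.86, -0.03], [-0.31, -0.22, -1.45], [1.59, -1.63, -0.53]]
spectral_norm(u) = 4.28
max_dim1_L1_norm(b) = 10.53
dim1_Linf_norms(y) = [0.86, 1.45, 1.63]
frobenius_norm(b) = 8.29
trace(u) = 2.21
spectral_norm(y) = 2.57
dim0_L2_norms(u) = [2.27, 3.56, 2.99]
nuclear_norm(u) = 7.34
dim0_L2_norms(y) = [1.74, 1.86, 1.54]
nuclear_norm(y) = 4.23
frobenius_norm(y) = 2.97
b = u @ y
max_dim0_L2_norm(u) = 3.56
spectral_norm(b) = 8.09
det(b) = -1.23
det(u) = -1.91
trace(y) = -0.12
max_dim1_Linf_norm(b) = 5.1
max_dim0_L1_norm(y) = 2.71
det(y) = 0.68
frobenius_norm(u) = 5.18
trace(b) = 1.59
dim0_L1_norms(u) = [3.2, 5.64, 4.28]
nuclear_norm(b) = 9.96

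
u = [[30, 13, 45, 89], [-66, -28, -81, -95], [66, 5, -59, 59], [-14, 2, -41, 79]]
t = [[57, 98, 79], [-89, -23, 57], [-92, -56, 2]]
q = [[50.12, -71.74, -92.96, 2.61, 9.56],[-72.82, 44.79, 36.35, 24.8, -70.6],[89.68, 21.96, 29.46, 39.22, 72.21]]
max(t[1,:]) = 57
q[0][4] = 9.56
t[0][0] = 57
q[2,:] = [89.68, 21.96, 29.46, 39.22, 72.21]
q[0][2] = -92.96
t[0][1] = 98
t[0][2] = 79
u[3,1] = 2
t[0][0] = 57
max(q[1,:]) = 44.79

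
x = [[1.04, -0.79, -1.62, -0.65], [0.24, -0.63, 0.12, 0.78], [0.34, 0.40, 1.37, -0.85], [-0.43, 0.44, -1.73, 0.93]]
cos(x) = [[0.61, 0.61, 1.21, 0.38],[0.02, 0.74, 0.64, 0.12],[-0.39, 0.09, -0.03, 0.53],[0.35, 0.18, 1.10, 0.07]]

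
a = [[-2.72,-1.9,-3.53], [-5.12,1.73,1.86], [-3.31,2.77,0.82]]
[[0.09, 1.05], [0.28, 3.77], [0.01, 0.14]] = a @ [[-0.06, -0.79], [-0.09, -1.17], [0.07, 0.94]]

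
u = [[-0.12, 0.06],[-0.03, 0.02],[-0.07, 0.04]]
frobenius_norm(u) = 0.16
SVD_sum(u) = [[-0.12,0.06], [-0.03,0.02], [-0.07,0.04]] + [[-0.00,-0.0], [0.00,0.00], [0.00,0.0]]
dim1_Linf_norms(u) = [0.12, 0.03, 0.07]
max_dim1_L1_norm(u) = 0.18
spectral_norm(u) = 0.16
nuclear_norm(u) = 0.17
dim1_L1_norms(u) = [0.18, 0.05, 0.11]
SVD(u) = [[-0.84, 0.50], [-0.22, -0.69], [-0.50, -0.52]] @ diag([0.16053195608802187, 0.0054305685294840965]) @ [[0.89, -0.47], [-0.47, -0.89]]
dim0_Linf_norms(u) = [0.12, 0.06]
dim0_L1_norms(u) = [0.22, 0.12]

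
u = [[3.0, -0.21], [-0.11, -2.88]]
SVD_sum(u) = [[2.67,-1.05], [0.89,-0.35]] + [[0.33, 0.84], [-1.0, -2.53]]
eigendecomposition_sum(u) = [[3.00,-0.11], [-0.06,0.00]] + [[-0.0, -0.10],[-0.05, -2.88]]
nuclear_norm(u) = 5.89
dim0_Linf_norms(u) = [3.0, 2.88]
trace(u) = 0.12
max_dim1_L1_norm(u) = 3.21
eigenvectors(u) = [[1.00, 0.04],  [-0.02, 1.00]]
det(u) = -8.66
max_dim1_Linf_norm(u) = 3.0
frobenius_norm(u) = 4.17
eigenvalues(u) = [3.0, -2.88]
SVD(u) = [[-0.95, -0.31], [-0.31, 0.95]] @ diag([3.0224530193701225, 2.8662480258519896]) @ [[-0.93, 0.37],[-0.37, -0.93]]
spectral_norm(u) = 3.02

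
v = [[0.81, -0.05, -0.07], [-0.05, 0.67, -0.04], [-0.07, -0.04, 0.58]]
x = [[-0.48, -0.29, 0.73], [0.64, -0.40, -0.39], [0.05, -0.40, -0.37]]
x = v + [[-1.29, -0.24, 0.8], [0.69, -1.07, -0.35], [0.12, -0.36, -0.95]]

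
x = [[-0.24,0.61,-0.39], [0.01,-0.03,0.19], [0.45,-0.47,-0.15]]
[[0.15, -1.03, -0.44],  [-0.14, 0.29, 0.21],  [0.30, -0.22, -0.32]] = x @ [[0.18, -1.46, -0.61], [-0.20, -1.37, -0.25], [-0.8, 1.39, 1.12]]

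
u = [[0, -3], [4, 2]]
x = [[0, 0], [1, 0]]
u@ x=[[-3, 0], [2, 0]]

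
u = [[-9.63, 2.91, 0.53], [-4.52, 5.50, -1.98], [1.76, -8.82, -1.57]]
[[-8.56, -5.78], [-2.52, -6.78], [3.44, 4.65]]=u@ [[0.82, 0.47], [-0.08, -0.57], [-0.82, 0.77]]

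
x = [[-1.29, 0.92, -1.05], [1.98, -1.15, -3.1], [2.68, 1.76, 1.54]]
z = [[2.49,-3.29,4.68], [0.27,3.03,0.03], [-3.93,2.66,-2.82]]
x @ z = [[1.16, 4.24, -3.05], [16.8, -18.24, 17.97], [1.1, 0.61, 8.25]]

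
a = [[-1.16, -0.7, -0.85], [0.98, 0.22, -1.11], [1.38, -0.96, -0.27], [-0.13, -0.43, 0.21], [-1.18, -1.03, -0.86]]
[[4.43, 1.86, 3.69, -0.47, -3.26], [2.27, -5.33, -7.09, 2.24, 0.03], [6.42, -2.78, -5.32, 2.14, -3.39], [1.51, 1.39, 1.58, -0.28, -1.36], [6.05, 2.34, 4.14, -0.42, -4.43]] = a@[[0.81, -2.5, -4.22, 1.23, 0.13], [-4.88, -1.35, -1.21, -0.19, 3.5], [-2.30, 2.33, 2.42, -0.97, 0.78]]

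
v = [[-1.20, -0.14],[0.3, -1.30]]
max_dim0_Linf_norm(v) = 1.3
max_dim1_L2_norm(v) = 1.33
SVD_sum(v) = [[-0.31,0.46], [0.70,-1.03]] + [[-0.89,-0.6], [-0.40,-0.27]]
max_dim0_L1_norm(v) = 1.5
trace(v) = -2.50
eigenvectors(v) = [[0.14+0.55j, 0.14-0.55j],[0.83+0.00j, 0.83-0.00j]]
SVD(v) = [[-0.41,0.91], [0.91,0.41]] @ diag([1.3635521654993301, 1.1748725428581976]) @ [[0.56, -0.83],[-0.83, -0.56]]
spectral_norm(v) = 1.36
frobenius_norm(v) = 1.80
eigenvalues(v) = [(-1.25+0.2j), (-1.25-0.2j)]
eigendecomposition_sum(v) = [[-0.60+0.26j, -0.07-0.44j],  [(0.15+0.94j), -0.65-0.06j]] + [[-0.60-0.26j, -0.07+0.44j], [(0.15-0.94j), -0.65+0.06j]]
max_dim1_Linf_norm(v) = 1.3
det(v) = 1.60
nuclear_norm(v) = 2.54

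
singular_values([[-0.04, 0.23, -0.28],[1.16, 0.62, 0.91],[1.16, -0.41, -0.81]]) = [1.66, 1.4, 0.34]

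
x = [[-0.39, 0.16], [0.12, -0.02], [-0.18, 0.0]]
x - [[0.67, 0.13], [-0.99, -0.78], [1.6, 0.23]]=[[-1.06,0.03], [1.11,0.76], [-1.78,-0.23]]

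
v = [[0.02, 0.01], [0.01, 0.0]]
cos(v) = [[1.0, -0.00], [-0.00, 1.0]]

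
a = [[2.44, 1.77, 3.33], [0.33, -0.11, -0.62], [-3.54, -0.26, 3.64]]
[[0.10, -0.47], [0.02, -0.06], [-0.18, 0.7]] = a @ [[0.04, -0.16], [0.02, -0.10], [-0.01, 0.03]]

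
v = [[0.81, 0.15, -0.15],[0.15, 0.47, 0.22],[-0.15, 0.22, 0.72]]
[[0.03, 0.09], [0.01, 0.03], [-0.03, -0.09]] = v @ [[0.02, 0.07], [0.03, 0.10], [-0.04, -0.14]]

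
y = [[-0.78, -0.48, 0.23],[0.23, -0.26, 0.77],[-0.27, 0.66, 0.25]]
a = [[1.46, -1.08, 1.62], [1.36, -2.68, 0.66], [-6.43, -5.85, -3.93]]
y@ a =[[-3.27, 0.78, -2.48], [-4.97, -4.06, -2.83], [-1.1, -2.94, -0.98]]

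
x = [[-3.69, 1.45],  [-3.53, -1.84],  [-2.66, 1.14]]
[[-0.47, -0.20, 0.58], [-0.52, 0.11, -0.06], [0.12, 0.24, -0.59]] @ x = [[0.9, 0.35],  [1.69, -1.02],  [0.28, -0.94]]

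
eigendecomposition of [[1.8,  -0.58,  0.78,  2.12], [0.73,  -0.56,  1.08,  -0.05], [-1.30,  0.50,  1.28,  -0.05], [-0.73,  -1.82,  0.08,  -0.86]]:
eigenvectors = [[-0.70+0.00j, (-0.7-0j), (-0.13+0j), (-0.35+0j)],[(-0.33+0.09j), (-0.33-0.09j), 0.39+0.00j, 0.48+0.00j],[(-0.07-0.41j), -0.07+0.41j, (0.89+0j), (-0.22+0j)],[0.26-0.39j, 0.26+0.39j, -0.21+0.00j, (0.78+0j)]]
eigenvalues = [(0.82+1.7j), (0.82-1.7j), (1.69+0j), (-1.67+0j)]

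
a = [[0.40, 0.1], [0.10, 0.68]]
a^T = [[0.4,0.10], [0.10,0.68]]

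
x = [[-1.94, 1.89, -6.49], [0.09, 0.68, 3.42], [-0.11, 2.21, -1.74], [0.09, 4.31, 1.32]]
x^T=[[-1.94, 0.09, -0.11, 0.09], [1.89, 0.68, 2.21, 4.31], [-6.49, 3.42, -1.74, 1.32]]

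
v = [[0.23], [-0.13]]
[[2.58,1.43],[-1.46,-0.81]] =v @[[11.21, 6.21]]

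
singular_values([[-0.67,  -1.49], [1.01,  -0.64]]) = [1.65, 1.17]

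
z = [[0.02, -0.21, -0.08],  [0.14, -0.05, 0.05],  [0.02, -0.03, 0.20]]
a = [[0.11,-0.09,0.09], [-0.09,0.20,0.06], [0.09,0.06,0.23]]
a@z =[[-0.01, -0.02, 0.0], [0.03, 0.01, 0.03], [0.01, -0.03, 0.04]]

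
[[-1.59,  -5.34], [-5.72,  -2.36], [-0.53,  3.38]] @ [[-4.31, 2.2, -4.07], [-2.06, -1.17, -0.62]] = [[17.85, 2.75, 9.78], [29.51, -9.82, 24.74], [-4.68, -5.12, 0.06]]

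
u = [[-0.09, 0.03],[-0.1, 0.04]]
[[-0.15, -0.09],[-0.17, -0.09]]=u @ [[1.63,1.00], [-0.12,0.15]]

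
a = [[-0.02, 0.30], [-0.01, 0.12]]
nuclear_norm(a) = 0.33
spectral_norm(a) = 0.32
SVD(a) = [[-0.93, -0.37],  [-0.37, 0.93]] @ diag([0.3238773966300696, 0.0018525528679771257]) @ [[0.07, -1.0], [-1.0, -0.07]]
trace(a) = 0.10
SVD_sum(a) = [[-0.02,  0.30], [-0.01,  0.12]] + [[0.00, 0.00], [-0.00, -0.0]]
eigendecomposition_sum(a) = [[0.01, -0.02], [0.0, -0.0]] + [[-0.03, 0.32],[-0.01, 0.12]]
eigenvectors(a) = [[-1.00, -0.94], [-0.09, -0.35]]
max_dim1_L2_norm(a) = 0.3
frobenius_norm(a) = 0.32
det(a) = 0.00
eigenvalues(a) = [0.01, 0.09]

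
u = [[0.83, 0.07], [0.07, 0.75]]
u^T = [[0.83, 0.07], [0.07, 0.75]]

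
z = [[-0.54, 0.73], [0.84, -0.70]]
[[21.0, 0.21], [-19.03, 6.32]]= z@[[3.45, 20.25],[31.32, 15.27]]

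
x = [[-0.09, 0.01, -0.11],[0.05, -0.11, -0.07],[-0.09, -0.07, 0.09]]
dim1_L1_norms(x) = [0.21, 0.23, 0.25]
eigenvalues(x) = [(0.16+0j), (-0.13+0.02j), (-0.13-0.02j)]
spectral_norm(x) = 0.16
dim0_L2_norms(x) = [0.14, 0.13, 0.16]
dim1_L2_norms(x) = [0.14, 0.14, 0.15]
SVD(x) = [[0.53, -0.84, -0.08], [0.53, 0.25, 0.81], [-0.67, -0.47, 0.58]] @ diag([0.1597977409271399, 0.1351923456574526, 0.1307199742587893]) @ [[0.24, -0.04, -0.97], [0.97, -0.02, 0.24], [-0.03, -1.00, 0.03]]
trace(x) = -0.11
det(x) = 0.00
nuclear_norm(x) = 0.43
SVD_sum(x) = [[0.02, -0.0, -0.08], [0.02, -0.0, -0.08], [-0.03, 0.00, 0.10]] + [[-0.11, 0.00, -0.03], [0.03, -0.0, 0.01], [-0.06, 0.00, -0.02]] + [[0.0,0.01,-0.0],[-0.00,-0.11,0.0],[-0.00,-0.08,0.00]]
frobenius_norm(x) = 0.25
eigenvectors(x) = [[0.40+0.00j,(-0.67+0j),-0.67-0.00j],[0.30+0.00j,0.11+0.66j,(0.11-0.66j)],[(-0.87+0j),-0.25+0.18j,(-0.25-0.18j)]]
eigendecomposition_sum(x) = [[(0.02-0j),0.02+0.00j,(-0.06-0j)], [(0.02-0j),(0.01+0j),-0.04-0.00j], [-0.05+0.00j,-0.03-0.00j,0.12+0.00j]] + [[-0.06+0.01j, (-0-0.06j), (-0.03-0.02j)],[0.02+0.05j, (-0.06+0.01j), (-0.01+0.03j)],[-0.02+0.02j, -0.02-0.02j, -0.02+0.00j]] + [[-0.06-0.01j,-0.00+0.06j,-0.03+0.02j],[0.02-0.05j,(-0.06-0.01j),-0.01-0.03j],[-0.02-0.02j,-0.02+0.02j,(-0.02-0j)]]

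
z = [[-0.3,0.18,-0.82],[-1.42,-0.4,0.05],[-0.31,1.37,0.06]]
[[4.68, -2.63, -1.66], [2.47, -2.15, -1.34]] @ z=[[2.85, -0.38, -4.07],[2.73, -0.53, -2.21]]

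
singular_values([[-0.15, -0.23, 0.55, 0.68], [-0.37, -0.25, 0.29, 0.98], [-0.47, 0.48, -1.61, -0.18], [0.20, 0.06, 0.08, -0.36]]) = [1.95, 1.23, 0.04, 0.0]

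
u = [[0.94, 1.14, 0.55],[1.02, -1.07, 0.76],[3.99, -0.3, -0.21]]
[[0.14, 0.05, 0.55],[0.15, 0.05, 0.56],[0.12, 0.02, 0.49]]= u @ [[0.04,0.01,0.16], [0.01,0.01,0.06], [0.16,0.06,0.61]]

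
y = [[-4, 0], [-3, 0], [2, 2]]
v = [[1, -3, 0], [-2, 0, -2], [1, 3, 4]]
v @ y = [[5, 0], [4, -4], [-5, 8]]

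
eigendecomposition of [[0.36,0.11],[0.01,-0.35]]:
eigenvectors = [[1.00, -0.15], [0.01, 0.99]]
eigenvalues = [0.36, -0.35]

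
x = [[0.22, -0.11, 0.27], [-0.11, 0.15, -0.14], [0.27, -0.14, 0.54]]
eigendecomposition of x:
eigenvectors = [[0.48,  -0.82,  -0.29], [-0.28,  -0.47,  0.84], [0.83,  0.32,  0.46]]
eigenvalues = [0.75, 0.05, 0.11]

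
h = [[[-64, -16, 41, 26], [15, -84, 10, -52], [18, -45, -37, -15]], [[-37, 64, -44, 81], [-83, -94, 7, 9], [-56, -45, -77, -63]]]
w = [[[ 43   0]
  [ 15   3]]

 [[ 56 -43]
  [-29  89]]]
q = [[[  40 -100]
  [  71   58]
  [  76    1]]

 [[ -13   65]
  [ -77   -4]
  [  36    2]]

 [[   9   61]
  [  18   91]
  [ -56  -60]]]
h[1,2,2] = -77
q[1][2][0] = 36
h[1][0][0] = -37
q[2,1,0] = 18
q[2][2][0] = -56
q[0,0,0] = 40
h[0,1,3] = -52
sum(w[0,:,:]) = 61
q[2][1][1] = 91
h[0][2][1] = -45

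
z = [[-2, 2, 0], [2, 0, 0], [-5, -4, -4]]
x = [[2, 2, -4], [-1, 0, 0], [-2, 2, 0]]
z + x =[[0, 4, -4], [1, 0, 0], [-7, -2, -4]]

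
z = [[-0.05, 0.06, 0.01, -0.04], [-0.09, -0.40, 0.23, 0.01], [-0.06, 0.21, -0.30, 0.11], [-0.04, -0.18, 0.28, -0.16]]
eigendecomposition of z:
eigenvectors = [[-0.01, 0.0, 0.53, 0.44], [0.58, -0.38, 0.15, -0.41], [-0.58, -0.58, 0.37, -0.26], [0.58, -0.72, 0.75, 0.75]]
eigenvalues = [-0.62, -0.03, -0.08, -0.18]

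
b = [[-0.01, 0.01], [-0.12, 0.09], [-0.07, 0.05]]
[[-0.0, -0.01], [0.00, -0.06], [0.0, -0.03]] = b@[[-0.05, 0.34], [-0.05, -0.17]]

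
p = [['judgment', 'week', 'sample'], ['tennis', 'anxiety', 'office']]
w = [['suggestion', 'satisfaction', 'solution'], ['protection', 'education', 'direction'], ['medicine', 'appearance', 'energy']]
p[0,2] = 'sample'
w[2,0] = 'medicine'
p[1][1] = 'anxiety'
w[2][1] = 'appearance'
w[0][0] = 'suggestion'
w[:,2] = ['solution', 'direction', 'energy']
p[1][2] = 'office'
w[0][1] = 'satisfaction'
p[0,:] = ['judgment', 'week', 'sample']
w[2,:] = ['medicine', 'appearance', 'energy']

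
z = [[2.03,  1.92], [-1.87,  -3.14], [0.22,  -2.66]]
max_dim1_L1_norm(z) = 5.01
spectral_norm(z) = 5.04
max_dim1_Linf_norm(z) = 3.14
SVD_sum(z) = [[1.21,2.34], [-1.68,-3.24], [-1.04,-2.01]] + [[0.82, -0.42], [-0.19, 0.10], [1.26, -0.65]]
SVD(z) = [[0.52, 0.54], [-0.72, -0.13], [-0.45, 0.83]] @ diag([5.0381224500699275, 1.704441896370009]) @ [[0.46, 0.89],[0.89, -0.46]]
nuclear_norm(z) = 6.74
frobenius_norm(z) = 5.32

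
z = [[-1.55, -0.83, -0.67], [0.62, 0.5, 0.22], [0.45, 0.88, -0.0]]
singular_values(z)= [2.2, 0.59, 0.0]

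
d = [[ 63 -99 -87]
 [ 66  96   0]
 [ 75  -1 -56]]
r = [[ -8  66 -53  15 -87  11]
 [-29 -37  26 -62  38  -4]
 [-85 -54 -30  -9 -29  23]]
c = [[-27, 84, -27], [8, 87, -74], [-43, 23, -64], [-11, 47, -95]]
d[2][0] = 75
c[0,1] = 84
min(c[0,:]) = -27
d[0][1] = -99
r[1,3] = -62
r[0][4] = -87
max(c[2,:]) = 23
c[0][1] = 84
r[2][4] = -29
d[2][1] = -1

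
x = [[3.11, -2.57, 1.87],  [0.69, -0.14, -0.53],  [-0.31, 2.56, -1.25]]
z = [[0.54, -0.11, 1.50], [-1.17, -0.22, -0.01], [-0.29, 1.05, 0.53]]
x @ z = [[4.14,2.19,5.68], [0.69,-0.60,0.76], [-2.8,-1.84,-1.15]]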